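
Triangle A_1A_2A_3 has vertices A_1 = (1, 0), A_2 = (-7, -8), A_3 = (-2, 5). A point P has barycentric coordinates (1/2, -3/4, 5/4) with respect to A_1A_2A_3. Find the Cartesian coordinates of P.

P = (1/2)·A_1 + (-3/4)·A_2 + (5/4)·A_3.
x-coordinate: (1/2)·1 + (-3/4)·(-7) + (5/4)·(-2) = 13/4.
y-coordinate: (1/2)·0 + (-3/4)·(-8) + (5/4)·5 = 49/4.

(13/4, 49/4)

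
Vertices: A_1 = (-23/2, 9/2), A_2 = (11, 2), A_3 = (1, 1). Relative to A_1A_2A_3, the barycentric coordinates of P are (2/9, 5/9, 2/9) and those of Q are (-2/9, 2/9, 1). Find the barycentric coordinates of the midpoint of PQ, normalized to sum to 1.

Since both coordinate triples sum to 1, the midpoint's barycentrics are the componentwise average.
(2/9+-2/9)/2 = 0; similarly 7/18 and 11/18.

(0, 7/18, 11/18)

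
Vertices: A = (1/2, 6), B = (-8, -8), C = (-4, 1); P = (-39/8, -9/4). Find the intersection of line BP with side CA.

(-7/4, 7/2)

Barycentric coordinates of P with respect to ABC: (1/4, 1/2, 1/4).
On side CA the B-coordinate is zero; dropping P's B-weight 1/2 and renormalizing the remaining 1/4 : 1/4 gives weights 1/2, 1/2 on C, A.
Q = (1/2)·(-4, 1) + (1/2)·(1/2, 6) = (-7/4, 7/2).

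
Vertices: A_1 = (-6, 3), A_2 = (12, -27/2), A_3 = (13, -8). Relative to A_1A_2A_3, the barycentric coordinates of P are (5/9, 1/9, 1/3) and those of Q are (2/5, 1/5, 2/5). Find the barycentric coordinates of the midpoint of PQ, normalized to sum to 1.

Since both coordinate triples sum to 1, the midpoint's barycentrics are the componentwise average.
(5/9+2/5)/2 = 43/90; similarly 7/45 and 11/30.

(43/90, 7/45, 11/30)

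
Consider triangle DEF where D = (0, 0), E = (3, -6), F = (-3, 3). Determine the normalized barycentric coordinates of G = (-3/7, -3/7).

Signed area of the reference triangle: [DEF] = ½·(0·(-6−3) + 3·(3−0) + (-3)·(0−(-6))) = ½·(0 + 9 − 18) = -9/2.
[GEF] = ½·((-3/7)·(-6−3) + 3·(3−(-3/7)) + (-3)·(-3/7−(-6))) = ½·(27/7 + 72/7 − 117/7) = -9/7, so the D-coordinate is (-9/7)/(-9/2) = 2/7.
[DGF] = ½·(0·(-3/7−3) + (-3/7)·(3−0) + (-3)·(0−(-3/7))) = ½·(0 − 9/7 − 9/7) = -9/7, so the E-coordinate is 2/7.
[DEG] = ½·(0·(-6−(-3/7)) + 3·(-3/7−0) + (-3/7)·(0−(-6))) = ½·(0 − 9/7 − 18/7) = -27/14, so the F-coordinate is 3/7.
Check: 2/7 + 2/7 + 3/7 = 1.

(2/7, 2/7, 3/7)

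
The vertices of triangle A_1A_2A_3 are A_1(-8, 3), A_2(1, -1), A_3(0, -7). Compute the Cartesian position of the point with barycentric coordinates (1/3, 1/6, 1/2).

P = (1/3)·A_1 + (1/6)·A_2 + (1/2)·A_3.
x-coordinate: (1/3)·(-8) + (1/6)·1 + (1/2)·0 = -5/2.
y-coordinate: (1/3)·3 + (1/6)·(-1) + (1/2)·(-7) = -8/3.

(-5/2, -8/3)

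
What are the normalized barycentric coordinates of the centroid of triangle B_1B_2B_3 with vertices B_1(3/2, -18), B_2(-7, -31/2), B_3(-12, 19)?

The centroid is the average of the vertices, so each weight is 1/3.

(1/3, 1/3, 1/3)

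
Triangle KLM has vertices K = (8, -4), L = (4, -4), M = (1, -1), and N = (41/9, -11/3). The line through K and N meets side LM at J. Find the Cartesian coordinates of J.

Barycentric coordinates of N with respect to KLM: (2/9, 2/3, 1/9).
On side LM the K-coordinate is zero; dropping N's K-weight 2/9 and renormalizing the remaining 2/3 : 1/9 gives weights 6/7, 1/7 on L, M.
J = (6/7)·(4, -4) + (1/7)·(1, -1) = (25/7, -25/7).

(25/7, -25/7)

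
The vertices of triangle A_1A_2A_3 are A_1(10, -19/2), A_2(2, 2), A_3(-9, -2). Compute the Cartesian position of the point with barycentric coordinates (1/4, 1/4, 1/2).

(-3/2, -23/8)

P = (1/4)·A_1 + (1/4)·A_2 + (1/2)·A_3.
x-coordinate: (1/4)·10 + (1/4)·2 + (1/2)·(-9) = -3/2.
y-coordinate: (1/4)·(-19/2) + (1/4)·2 + (1/2)·(-2) = -23/8.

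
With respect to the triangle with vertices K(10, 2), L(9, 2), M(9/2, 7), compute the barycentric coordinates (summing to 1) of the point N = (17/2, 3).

Signed area of the reference triangle: [KLM] = ½·(10·(2−7) + 9·(7−2) + (9/2)·(2−2)) = ½·(-50 + 45 + 0) = -5/2.
[NLM] = ½·((17/2)·(2−7) + 9·(7−3) + (9/2)·(3−2)) = ½·(-85/2 + 36 + 9/2) = -1, so the K-coordinate is (-1)/(-5/2) = 2/5.
[KNM] = ½·(10·(3−7) + (17/2)·(7−2) + (9/2)·(2−3)) = ½·(-40 + 85/2 − 9/2) = -1, so the L-coordinate is 2/5.
[KLN] = ½·(10·(2−3) + 9·(3−2) + (17/2)·(2−2)) = ½·(-10 + 9 + 0) = -1/2, so the M-coordinate is 1/5.
Check: 2/5 + 2/5 + 1/5 = 1.

(2/5, 2/5, 1/5)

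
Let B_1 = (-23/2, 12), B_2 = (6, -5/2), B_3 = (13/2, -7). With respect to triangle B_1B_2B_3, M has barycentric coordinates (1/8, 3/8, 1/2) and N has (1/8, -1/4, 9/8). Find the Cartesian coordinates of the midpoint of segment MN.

Barycentric coordinates of the midpoint are the average: (1/8, 1/16, 13/16).
Converting: (1/8)·B_1 + (1/16)·B_2 + (13/16)·B_3 = (135/32, -139/32).

(135/32, -139/32)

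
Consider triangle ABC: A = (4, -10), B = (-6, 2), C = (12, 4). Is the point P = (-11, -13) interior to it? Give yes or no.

Barycentric coordinates of P: (65/59, 93/118, -105/118).
The three coordinates are positive, positive, negative; a point is interior exactly when all three are positive.

no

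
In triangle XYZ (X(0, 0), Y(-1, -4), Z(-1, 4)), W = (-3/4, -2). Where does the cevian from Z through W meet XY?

(-5/7, -20/7)

Barycentric coordinates of W with respect to XYZ: (1/4, 5/8, 1/8).
On side XY the Z-coordinate is zero; dropping W's Z-weight 1/8 and renormalizing the remaining 1/4 : 5/8 gives weights 2/7, 5/7 on X, Y.
V = (2/7)·(0, 0) + (5/7)·(-1, -4) = (-5/7, -20/7).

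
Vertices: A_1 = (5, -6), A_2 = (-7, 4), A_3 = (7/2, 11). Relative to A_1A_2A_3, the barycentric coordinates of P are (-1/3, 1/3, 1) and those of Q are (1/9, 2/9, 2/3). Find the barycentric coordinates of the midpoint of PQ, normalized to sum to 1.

(-1/9, 5/18, 5/6)

Since both coordinate triples sum to 1, the midpoint's barycentrics are the componentwise average.
(-1/3+1/9)/2 = -1/9; similarly 5/18 and 5/6.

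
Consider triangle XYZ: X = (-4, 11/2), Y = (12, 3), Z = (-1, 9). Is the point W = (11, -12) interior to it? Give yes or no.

no

Barycentric coordinates of W: (402/127, 210/127, -485/127).
The three coordinates are positive, positive, negative; a point is interior exactly when all three are positive.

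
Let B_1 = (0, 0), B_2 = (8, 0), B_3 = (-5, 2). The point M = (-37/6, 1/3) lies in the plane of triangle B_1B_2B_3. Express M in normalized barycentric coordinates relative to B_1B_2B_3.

(3/2, -2/3, 1/6)

Signed area of the reference triangle: [B_1B_2B_3] = ½·(0·(0−2) + 8·(2−0) + (-5)·(0−0)) = ½·(0 + 16 + 0) = 8.
[MB_2B_3] = ½·((-37/6)·(0−2) + 8·(2−(1/3)) + (-5)·(1/3−0)) = ½·(37/3 + 40/3 − 5/3) = 12, so the B_1-coordinate is 12/8 = 3/2.
[B_1MB_3] = ½·(0·(1/3−2) + (-37/6)·(2−0) + (-5)·(0−(1/3))) = ½·(0 − 37/3 + 5/3) = -16/3, so the B_2-coordinate is -2/3.
[B_1B_2M] = ½·(0·(0−(1/3)) + 8·(1/3−0) + (-37/6)·(0−0)) = ½·(0 + 8/3 + 0) = 4/3, so the B_3-coordinate is 1/6.
Check: 3/2 − 2/3 + 1/6 = 1.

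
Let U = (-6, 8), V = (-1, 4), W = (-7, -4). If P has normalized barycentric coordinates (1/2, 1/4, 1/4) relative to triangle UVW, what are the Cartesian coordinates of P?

(-5, 4)

P = (1/2)·U + (1/4)·V + (1/4)·W.
x-coordinate: (1/2)·(-6) + (1/4)·(-1) + (1/4)·(-7) = -5.
y-coordinate: (1/2)·8 + (1/4)·4 + (1/4)·(-4) = 4.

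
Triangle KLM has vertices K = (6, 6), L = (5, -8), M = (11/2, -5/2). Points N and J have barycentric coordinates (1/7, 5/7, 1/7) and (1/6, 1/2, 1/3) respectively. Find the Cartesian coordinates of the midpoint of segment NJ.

(443/84, -95/21)

Barycentric coordinates of the midpoint are the average: (13/84, 17/28, 5/21).
Converting: (13/84)·K + (17/28)·L + (5/21)·M = (443/84, -95/21).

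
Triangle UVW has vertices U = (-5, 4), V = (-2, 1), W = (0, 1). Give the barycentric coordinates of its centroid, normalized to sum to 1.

(1/3, 1/3, 1/3)

The centroid is the average of the vertices, so each weight is 1/3.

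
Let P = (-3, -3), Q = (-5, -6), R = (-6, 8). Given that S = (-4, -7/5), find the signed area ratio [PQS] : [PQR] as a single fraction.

[PQR] = ½·((-3)·(-6−8) + (-5)·(8−(-3)) + (-6)·(-3−(-6))) = ½·(42 − 55 − 18) = -31/2.
[PQS] = ½·((-3)·(-6−(-7/5)) + (-5)·(-7/5−(-3)) + (-4)·(-3−(-6))) = ½·(69/5 − 8 − 12) = -31/10, so the ratio is (-31/10)/(-31/2) = 1/5.

1/5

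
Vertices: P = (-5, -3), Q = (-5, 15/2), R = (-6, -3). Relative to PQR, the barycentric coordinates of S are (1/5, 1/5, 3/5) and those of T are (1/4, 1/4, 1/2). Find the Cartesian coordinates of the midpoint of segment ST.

Barycentric coordinates of the midpoint are the average: (9/40, 9/40, 11/20).
Converting: (9/40)·P + (9/40)·Q + (11/20)·R = (-111/20, -51/80).

(-111/20, -51/80)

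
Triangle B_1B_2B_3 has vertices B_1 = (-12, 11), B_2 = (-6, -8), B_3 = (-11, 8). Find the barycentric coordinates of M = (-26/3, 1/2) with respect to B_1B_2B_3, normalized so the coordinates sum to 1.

(1/6, 1/2, 1/3)

Signed area of the reference triangle: [B_1B_2B_3] = ½·((-12)·(-8−8) + (-6)·(8−11) + (-11)·(11−(-8))) = ½·(192 + 18 − 209) = 1/2.
[MB_2B_3] = ½·((-26/3)·(-8−8) + (-6)·(8−(1/2)) + (-11)·(1/2−(-8))) = ½·(416/3 − 45 − 187/2) = 1/12, so the B_1-coordinate is (1/12)/(1/2) = 1/6.
[B_1MB_3] = ½·((-12)·(1/2−8) + (-26/3)·(8−11) + (-11)·(11−(1/2))) = ½·(90 + 26 − 231/2) = 1/4, so the B_2-coordinate is 1/2.
[B_1B_2M] = ½·((-12)·(-8−(1/2)) + (-6)·(1/2−11) + (-26/3)·(11−(-8))) = ½·(102 + 63 − 494/3) = 1/6, so the B_3-coordinate is 1/3.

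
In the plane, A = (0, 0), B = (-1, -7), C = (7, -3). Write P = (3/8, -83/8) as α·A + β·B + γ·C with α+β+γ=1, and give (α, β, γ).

(-5/8, 11/8, 1/4)

Signed area of the reference triangle: [ABC] = ½·(0·(-7−(-3)) + (-1)·(-3−0) + 7·(0−(-7))) = ½·(0 + 3 + 49) = 26.
[PBC] = ½·((3/8)·(-7−(-3)) + (-1)·(-3−(-83/8)) + 7·(-83/8−(-7))) = ½·(-3/2 − 59/8 − 189/8) = -65/4, so the A-coordinate is (-65/4)/26 = -5/8.
[APC] = ½·(0·(-83/8−(-3)) + (3/8)·(-3−0) + 7·(0−(-83/8))) = ½·(0 − 9/8 + 581/8) = 143/4, so the B-coordinate is 11/8.
[ABP] = ½·(0·(-7−(-83/8)) + (-1)·(-83/8−0) + (3/8)·(0−(-7))) = ½·(0 + 83/8 + 21/8) = 13/2, so the C-coordinate is 1/4.
Check: -5/8 + 11/8 + 1/4 = 1.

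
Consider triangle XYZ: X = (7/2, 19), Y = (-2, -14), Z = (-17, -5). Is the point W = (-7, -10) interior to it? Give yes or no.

Barycentric coordinates of W: (10/363, 685/1089, 34/99).
The three coordinates are positive, positive, positive; a point is interior exactly when all three are positive.

yes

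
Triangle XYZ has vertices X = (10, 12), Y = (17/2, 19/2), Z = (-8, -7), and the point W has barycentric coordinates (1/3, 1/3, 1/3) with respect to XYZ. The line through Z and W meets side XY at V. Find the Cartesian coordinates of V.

Line ZW meets XY where the Z-coordinate vanishes; zeroing W's Z-weight and renormalizing leaves X, Y-weights 1/3 : 1/3 → (1/2, 1/2).
So V = (1/2)·X + (1/2)·Y = (37/4, 43/4).

(37/4, 43/4)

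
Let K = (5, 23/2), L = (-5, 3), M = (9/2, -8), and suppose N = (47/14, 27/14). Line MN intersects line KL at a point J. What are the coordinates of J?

Barycentric coordinates of N with respect to KLM: (3/7, 1/7, 3/7).
On side KL the M-coordinate is zero; dropping N's M-weight 3/7 and renormalizing the remaining 3/7 : 1/7 gives weights 3/4, 1/4 on K, L.
J = (3/4)·(5, 23/2) + (1/4)·(-5, 3) = (5/2, 75/8).

(5/2, 75/8)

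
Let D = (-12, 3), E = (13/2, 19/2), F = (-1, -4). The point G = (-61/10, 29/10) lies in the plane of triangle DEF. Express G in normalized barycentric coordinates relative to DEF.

Signed area of the reference triangle: [DEF] = ½·((-12)·(19/2−(-4)) + (13/2)·(-4−3) + (-1)·(3−(19/2))) = ½·(-162 − 91/2 + 13/2) = -201/2.
[GEF] = ½·((-61/10)·(19/2−(-4)) + (13/2)·(-4−(29/10)) + (-1)·(29/10−(19/2))) = ½·(-1647/20 − 897/20 + 33/5) = -603/10, so the D-coordinate is (-603/10)/(-201/2) = 3/5.
[DGF] = ½·((-12)·(29/10−(-4)) + (-61/10)·(-4−3) + (-1)·(3−(29/10))) = ½·(-414/5 + 427/10 − 1/10) = -201/10, so the E-coordinate is 1/5.
[DEG] = ½·((-12)·(19/2−(29/10)) + (13/2)·(29/10−3) + (-61/10)·(3−(19/2))) = ½·(-396/5 − 13/20 + 793/20) = -201/10, so the F-coordinate is 1/5.

(3/5, 1/5, 1/5)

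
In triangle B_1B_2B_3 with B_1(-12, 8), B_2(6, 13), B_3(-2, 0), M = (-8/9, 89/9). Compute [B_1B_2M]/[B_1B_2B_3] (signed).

[B_1B_2B_3] = ½·((-12)·(13−0) + 6·(0−8) + (-2)·(8−13)) = ½·(-156 − 48 + 10) = -97.
[B_1B_2M] = ½·((-12)·(13−(89/9)) + 6·(89/9−8) + (-8/9)·(8−13)) = ½·(-112/3 + 34/3 + 40/9) = -97/9, so the ratio is (-97/9)/(-97) = 1/9.

1/9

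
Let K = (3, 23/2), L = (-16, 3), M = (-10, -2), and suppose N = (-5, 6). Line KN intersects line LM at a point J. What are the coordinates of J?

(-13, 1/2)

Barycentric coordinates of N with respect to KLM: (1/2, 1/4, 1/4).
On side LM the K-coordinate is zero; dropping N's K-weight 1/2 and renormalizing the remaining 1/4 : 1/4 gives weights 1/2, 1/2 on L, M.
J = (1/2)·(-16, 3) + (1/2)·(-10, -2) = (-13, 1/2).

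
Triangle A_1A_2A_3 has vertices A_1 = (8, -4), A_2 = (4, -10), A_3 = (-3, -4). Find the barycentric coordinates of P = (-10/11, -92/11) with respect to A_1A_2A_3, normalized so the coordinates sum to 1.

(-3/11, 8/11, 6/11)

Signed area of the reference triangle: [A_1A_2A_3] = ½·(8·(-10−(-4)) + 4·(-4−(-4)) + (-3)·(-4−(-10))) = ½·(-48 + 0 − 18) = -33.
[PA_2A_3] = ½·((-10/11)·(-10−(-4)) + 4·(-4−(-92/11)) + (-3)·(-92/11−(-10))) = ½·(60/11 + 192/11 − 54/11) = 9, so the A_1-coordinate is 9/(-33) = -3/11.
[A_1PA_3] = ½·(8·(-92/11−(-4)) + (-10/11)·(-4−(-4)) + (-3)·(-4−(-92/11))) = ½·(-384/11 + 0 − 144/11) = -24, so the A_2-coordinate is 8/11.
[A_1A_2P] = ½·(8·(-10−(-92/11)) + 4·(-92/11−(-4)) + (-10/11)·(-4−(-10))) = ½·(-144/11 − 192/11 − 60/11) = -18, so the A_3-coordinate is 6/11.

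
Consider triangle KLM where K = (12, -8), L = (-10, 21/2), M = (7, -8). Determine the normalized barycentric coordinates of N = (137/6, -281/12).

(1/3, -5/6, 3/2)

Signed area of the reference triangle: [KLM] = ½·(12·(21/2−(-8)) + (-10)·(-8−(-8)) + 7·(-8−(21/2))) = ½·(222 + 0 − 259/2) = 185/4.
[NLM] = ½·((137/6)·(21/2−(-8)) + (-10)·(-8−(-281/12)) + 7·(-281/12−(21/2))) = ½·(5069/12 − 925/6 − 2849/12) = 185/12, so the K-coordinate is (185/12)/(185/4) = 1/3.
[KNM] = ½·(12·(-281/12−(-8)) + (137/6)·(-8−(-8)) + 7·(-8−(-281/12))) = ½·(-185 + 0 + 1295/12) = -925/24, so the L-coordinate is -5/6.
[KLN] = ½·(12·(21/2−(-281/12)) + (-10)·(-281/12−(-8)) + (137/6)·(-8−(21/2))) = ½·(407 + 925/6 − 5069/12) = 555/8, so the M-coordinate is 3/2.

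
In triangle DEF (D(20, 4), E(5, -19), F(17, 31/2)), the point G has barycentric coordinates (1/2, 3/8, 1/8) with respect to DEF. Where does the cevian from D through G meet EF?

(8, -83/8)

Line DG meets EF where the D-coordinate vanishes; zeroing G's D-weight and renormalizing leaves E, F-weights 3/8 : 1/8 → (3/4, 1/4).
So H = (3/4)·E + (1/4)·F = (8, -83/8).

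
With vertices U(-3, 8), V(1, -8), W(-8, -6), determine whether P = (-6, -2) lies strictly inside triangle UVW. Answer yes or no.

Barycentric coordinates of P: (5/17, 1/17, 11/17).
The three coordinates are positive, positive, positive; a point is interior exactly when all three are positive.

yes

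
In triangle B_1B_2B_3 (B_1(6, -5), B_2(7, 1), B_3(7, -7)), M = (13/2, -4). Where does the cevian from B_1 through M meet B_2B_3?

(7, -3)

Barycentric coordinates of M with respect to B_1B_2B_3: (1/2, 1/4, 1/4).
On side B_2B_3 the B_1-coordinate is zero; dropping M's B_1-weight 1/2 and renormalizing the remaining 1/4 : 1/4 gives weights 1/2, 1/2 on B_2, B_3.
N = (1/2)·(7, 1) + (1/2)·(7, -7) = (7, -3).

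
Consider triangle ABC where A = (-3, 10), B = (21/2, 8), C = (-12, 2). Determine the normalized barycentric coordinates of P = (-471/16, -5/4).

(1/4, -7/8, 13/8)

Signed area of the reference triangle: [ABC] = ½·((-3)·(8−2) + (21/2)·(2−10) + (-12)·(10−8)) = ½·(-18 − 84 − 24) = -63.
[PBC] = ½·((-471/16)·(8−2) + (21/2)·(2−(-5/4)) + (-12)·(-5/4−8)) = ½·(-1413/8 + 273/8 + 111) = -63/4, so the A-coordinate is (-63/4)/(-63) = 1/4.
[APC] = ½·((-3)·(-5/4−2) + (-471/16)·(2−10) + (-12)·(10−(-5/4))) = ½·(39/4 + 471/2 − 135) = 441/8, so the B-coordinate is -7/8.
[ABP] = ½·((-3)·(8−(-5/4)) + (21/2)·(-5/4−10) + (-471/16)·(10−8)) = ½·(-111/4 − 945/8 − 471/8) = -819/8, so the C-coordinate is 13/8.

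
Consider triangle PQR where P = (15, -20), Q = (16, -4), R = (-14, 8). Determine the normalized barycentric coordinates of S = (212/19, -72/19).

Signed area of the reference triangle: [PQR] = ½·(15·(-4−8) + 16·(8−(-20)) + (-14)·(-20−(-4))) = ½·(-180 + 448 + 224) = 246.
[SQR] = ½·((212/19)·(-4−8) + 16·(8−(-72/19)) + (-14)·(-72/19−(-4))) = ½·(-2544/19 + 3584/19 − 56/19) = 492/19, so the P-coordinate is (492/19)/246 = 2/19.
[PSR] = ½·(15·(-72/19−8) + (212/19)·(8−(-20)) + (-14)·(-20−(-72/19))) = ½·(-3360/19 + 5936/19 + 4312/19) = 3444/19, so the Q-coordinate is 14/19.
[PQS] = ½·(15·(-4−(-72/19)) + 16·(-72/19−(-20)) + (212/19)·(-20−(-4))) = ½·(-60/19 + 4928/19 − 3392/19) = 738/19, so the R-coordinate is 3/19.
Check: 2/19 + 14/19 + 3/19 = 1.

(2/19, 14/19, 3/19)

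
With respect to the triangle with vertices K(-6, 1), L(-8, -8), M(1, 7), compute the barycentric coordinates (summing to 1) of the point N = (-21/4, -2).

(1/4, 1/2, 1/4)

Signed area of the reference triangle: [KLM] = ½·((-6)·(-8−7) + (-8)·(7−1) + 1·(1−(-8))) = ½·(90 − 48 + 9) = 51/2.
[NLM] = ½·((-21/4)·(-8−7) + (-8)·(7−(-2)) + 1·(-2−(-8))) = ½·(315/4 − 72 + 6) = 51/8, so the K-coordinate is (51/8)/(51/2) = 1/4.
[KNM] = ½·((-6)·(-2−7) + (-21/4)·(7−1) + 1·(1−(-2))) = ½·(54 − 63/2 + 3) = 51/4, so the L-coordinate is 1/2.
[KLN] = ½·((-6)·(-8−(-2)) + (-8)·(-2−1) + (-21/4)·(1−(-8))) = ½·(36 + 24 − 189/4) = 51/8, so the M-coordinate is 1/4.
Check: 1/4 + 1/2 + 1/4 = 1.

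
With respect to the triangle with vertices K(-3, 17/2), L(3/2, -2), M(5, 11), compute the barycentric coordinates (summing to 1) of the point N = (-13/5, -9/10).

Signed area of the reference triangle: [KLM] = ½·((-3)·(-2−11) + (3/2)·(11−(17/2)) + 5·(17/2−(-2))) = ½·(39 + 15/4 + 105/2) = 381/8.
[NLM] = ½·((-13/5)·(-2−11) + (3/2)·(11−(-9/10)) + 5·(-9/10−(-2))) = ½·(169/5 + 357/20 + 11/2) = 1143/40, so the K-coordinate is (1143/40)/(381/8) = 3/5.
[KNM] = ½·((-3)·(-9/10−11) + (-13/5)·(11−(17/2)) + 5·(17/2−(-9/10))) = ½·(357/10 − 13/2 + 47) = 381/10, so the L-coordinate is 4/5.
[KLN] = ½·((-3)·(-2−(-9/10)) + (3/2)·(-9/10−(17/2)) + (-13/5)·(17/2−(-2))) = ½·(33/10 − 141/10 − 273/10) = -381/20, so the M-coordinate is -2/5.
Check: 3/5 + 4/5 − 2/5 = 1.

(3/5, 4/5, -2/5)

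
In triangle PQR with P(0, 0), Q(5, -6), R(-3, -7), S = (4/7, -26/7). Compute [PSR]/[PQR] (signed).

2/7

[PQR] = ½·(0·(-6−(-7)) + 5·(-7−0) + (-3)·(0−(-6))) = ½·(0 − 35 − 18) = -53/2.
[PSR] = ½·(0·(-26/7−(-7)) + (4/7)·(-7−0) + (-3)·(0−(-26/7))) = ½·(0 − 4 − 78/7) = -53/7, so the ratio is (-53/7)/(-53/2) = 2/7.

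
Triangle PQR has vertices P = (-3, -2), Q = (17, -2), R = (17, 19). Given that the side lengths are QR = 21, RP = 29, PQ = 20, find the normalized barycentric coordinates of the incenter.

The incenter has barycentric coordinates proportional to the opposite side lengths: (21 : 29 : 20).
Normalizing by 21+29+20 = 70 gives (3/10, 29/70, 2/7).

(3/10, 29/70, 2/7)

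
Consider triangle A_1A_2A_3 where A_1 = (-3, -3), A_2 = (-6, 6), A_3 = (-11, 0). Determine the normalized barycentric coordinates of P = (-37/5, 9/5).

(1/5, 2/5, 2/5)

Signed area of the reference triangle: [A_1A_2A_3] = ½·((-3)·(6−0) + (-6)·(0−(-3)) + (-11)·(-3−6)) = ½·(-18 − 18 + 99) = 63/2.
[PA_2A_3] = ½·((-37/5)·(6−0) + (-6)·(0−(9/5)) + (-11)·(9/5−6)) = ½·(-222/5 + 54/5 + 231/5) = 63/10, so the A_1-coordinate is (63/10)/(63/2) = 1/5.
[A_1PA_3] = ½·((-3)·(9/5−0) + (-37/5)·(0−(-3)) + (-11)·(-3−(9/5))) = ½·(-27/5 − 111/5 + 264/5) = 63/5, so the A_2-coordinate is 2/5.
[A_1A_2P] = ½·((-3)·(6−(9/5)) + (-6)·(9/5−(-3)) + (-37/5)·(-3−6)) = ½·(-63/5 − 144/5 + 333/5) = 63/5, so the A_3-coordinate is 2/5.
Check: 1/5 + 2/5 + 2/5 = 1.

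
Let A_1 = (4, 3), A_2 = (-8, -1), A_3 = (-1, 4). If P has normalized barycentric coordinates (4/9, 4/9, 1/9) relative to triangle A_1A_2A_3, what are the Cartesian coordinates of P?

P = (4/9)·A_1 + (4/9)·A_2 + (1/9)·A_3.
x-coordinate: (4/9)·4 + (4/9)·(-8) + (1/9)·(-1) = -17/9.
y-coordinate: (4/9)·3 + (4/9)·(-1) + (1/9)·4 = 4/3.

(-17/9, 4/3)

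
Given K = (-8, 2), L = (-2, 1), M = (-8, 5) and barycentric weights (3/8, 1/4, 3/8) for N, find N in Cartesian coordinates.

(-13/2, 23/8)

N = (3/8)·K + (1/4)·L + (3/8)·M.
x-coordinate: (3/8)·(-8) + (1/4)·(-2) + (3/8)·(-8) = -13/2.
y-coordinate: (3/8)·2 + (1/4)·1 + (3/8)·5 = 23/8.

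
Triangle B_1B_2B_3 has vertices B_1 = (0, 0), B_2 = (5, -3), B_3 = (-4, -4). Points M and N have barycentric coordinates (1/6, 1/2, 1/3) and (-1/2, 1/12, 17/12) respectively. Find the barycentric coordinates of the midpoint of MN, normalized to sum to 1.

(-1/6, 7/24, 7/8)

Since both coordinate triples sum to 1, the midpoint's barycentrics are the componentwise average.
(1/6+-1/2)/2 = -1/6; similarly 7/24 and 7/8.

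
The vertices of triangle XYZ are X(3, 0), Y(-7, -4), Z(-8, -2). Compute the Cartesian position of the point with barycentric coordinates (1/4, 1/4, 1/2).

(-5, -2)

W = (1/4)·X + (1/4)·Y + (1/2)·Z.
x-coordinate: (1/4)·3 + (1/4)·(-7) + (1/2)·(-8) = -5.
y-coordinate: (1/4)·0 + (1/4)·(-4) + (1/2)·(-2) = -2.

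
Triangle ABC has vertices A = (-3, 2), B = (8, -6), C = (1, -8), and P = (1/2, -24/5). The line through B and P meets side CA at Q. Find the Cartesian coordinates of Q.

Barycentric coordinates of P with respect to ABC: (3/10, 1/10, 3/5).
On side CA the B-coordinate is zero; dropping P's B-weight 1/10 and renormalizing the remaining 3/5 : 3/10 gives weights 2/3, 1/3 on C, A.
Q = (2/3)·(1, -8) + (1/3)·(-3, 2) = (-1/3, -14/3).

(-1/3, -14/3)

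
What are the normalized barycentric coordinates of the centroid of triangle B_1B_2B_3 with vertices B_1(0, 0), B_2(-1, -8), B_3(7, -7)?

The centroid is the average of the vertices, so each weight is 1/3.

(1/3, 1/3, 1/3)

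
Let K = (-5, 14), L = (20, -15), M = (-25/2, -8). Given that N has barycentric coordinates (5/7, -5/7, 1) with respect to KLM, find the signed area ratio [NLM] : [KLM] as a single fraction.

The signed ratio [NLM]/[KLM] equals the barycentric coordinate of N at vertex K, which is 5/7.

5/7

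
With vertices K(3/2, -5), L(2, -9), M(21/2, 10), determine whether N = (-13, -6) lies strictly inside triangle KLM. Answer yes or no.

Barycentric coordinates of N: (207/29, -139/29, -39/29).
The three coordinates are positive, negative, negative; a point is interior exactly when all three are positive.

no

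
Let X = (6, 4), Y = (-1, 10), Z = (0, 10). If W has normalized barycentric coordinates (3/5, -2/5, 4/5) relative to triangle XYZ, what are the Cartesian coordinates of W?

(4, 32/5)

W = (3/5)·X + (-2/5)·Y + (4/5)·Z.
x-coordinate: (3/5)·6 + (-2/5)·(-1) + (4/5)·0 = 4.
y-coordinate: (3/5)·4 + (-2/5)·10 + (4/5)·10 = 32/5.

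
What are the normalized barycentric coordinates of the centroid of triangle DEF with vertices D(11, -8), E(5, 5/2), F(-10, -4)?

(1/3, 1/3, 1/3)

The centroid is the average of the vertices, so each weight is 1/3.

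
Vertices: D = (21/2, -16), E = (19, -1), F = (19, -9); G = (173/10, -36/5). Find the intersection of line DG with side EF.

Barycentric coordinates of G with respect to DEF: (1/5, 2/5, 2/5).
On side EF the D-coordinate is zero; dropping G's D-weight 1/5 and renormalizing the remaining 2/5 : 2/5 gives weights 1/2, 1/2 on E, F.
H = (1/2)·(19, -1) + (1/2)·(19, -9) = (19, -5).

(19, -5)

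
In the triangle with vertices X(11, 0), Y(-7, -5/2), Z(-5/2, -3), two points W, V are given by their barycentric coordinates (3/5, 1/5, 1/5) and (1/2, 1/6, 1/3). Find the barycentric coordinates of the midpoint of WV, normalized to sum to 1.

(11/20, 11/60, 4/15)

Since both coordinate triples sum to 1, the midpoint's barycentrics are the componentwise average.
(3/5+1/2)/2 = 11/20; similarly 11/60 and 4/15.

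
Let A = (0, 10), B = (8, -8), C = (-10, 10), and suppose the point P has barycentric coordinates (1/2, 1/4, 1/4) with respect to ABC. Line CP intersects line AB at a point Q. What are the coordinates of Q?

(8/3, 4)

Line CP meets AB where the C-coordinate vanishes; zeroing P's C-weight and renormalizing leaves A, B-weights 1/2 : 1/4 → (2/3, 1/3).
So Q = (2/3)·A + (1/3)·B = (8/3, 4).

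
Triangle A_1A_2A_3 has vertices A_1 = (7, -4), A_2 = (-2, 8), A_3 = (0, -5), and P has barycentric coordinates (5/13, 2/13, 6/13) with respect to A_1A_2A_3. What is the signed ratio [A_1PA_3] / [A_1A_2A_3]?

The signed ratio [A_1PA_3]/[A_1A_2A_3] equals the barycentric coordinate of P at vertex A_2, which is 2/13.

2/13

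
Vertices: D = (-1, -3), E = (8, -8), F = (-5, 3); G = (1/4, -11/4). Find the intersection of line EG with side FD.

(-7/3, -1)

Barycentric coordinates of G with respect to DEF: (1/2, 1/4, 1/4).
On side FD the E-coordinate is zero; dropping G's E-weight 1/4 and renormalizing the remaining 1/4 : 1/2 gives weights 1/3, 2/3 on F, D.
H = (1/3)·(-5, 3) + (2/3)·(-1, -3) = (-7/3, -1).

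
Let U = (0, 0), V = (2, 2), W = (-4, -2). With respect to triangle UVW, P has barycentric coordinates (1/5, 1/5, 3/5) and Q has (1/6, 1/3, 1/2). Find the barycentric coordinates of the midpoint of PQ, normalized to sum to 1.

(11/60, 4/15, 11/20)

Since both coordinate triples sum to 1, the midpoint's barycentrics are the componentwise average.
(1/5+1/6)/2 = 11/60; similarly 4/15 and 11/20.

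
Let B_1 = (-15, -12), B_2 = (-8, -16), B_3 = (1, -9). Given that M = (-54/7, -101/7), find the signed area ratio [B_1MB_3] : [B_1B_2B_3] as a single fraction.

[B_1B_2B_3] = ½·((-15)·(-16−(-9)) + (-8)·(-9−(-12)) + 1·(-12−(-16))) = ½·(105 − 24 + 4) = 85/2.
[B_1MB_3] = ½·((-15)·(-101/7−(-9)) + (-54/7)·(-9−(-12)) + 1·(-12−(-101/7))) = ½·(570/7 − 162/7 + 17/7) = 425/14, so the ratio is (425/14)/(85/2) = 5/7.

5/7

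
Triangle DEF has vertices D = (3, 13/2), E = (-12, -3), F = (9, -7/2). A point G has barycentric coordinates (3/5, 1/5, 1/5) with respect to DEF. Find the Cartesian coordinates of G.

(6/5, 13/5)

G = (3/5)·D + (1/5)·E + (1/5)·F.
x-coordinate: (3/5)·3 + (1/5)·(-12) + (1/5)·9 = 6/5.
y-coordinate: (3/5)·(13/2) + (1/5)·(-3) + (1/5)·(-7/2) = 13/5.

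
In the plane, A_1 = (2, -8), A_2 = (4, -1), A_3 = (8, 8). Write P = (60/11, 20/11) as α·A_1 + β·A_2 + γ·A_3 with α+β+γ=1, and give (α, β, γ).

Signed area of the reference triangle: [A_1A_2A_3] = ½·(2·(-1−8) + 4·(8−(-8)) + 8·(-8−(-1))) = ½·(-18 + 64 − 56) = -5.
[PA_2A_3] = ½·((60/11)·(-1−8) + 4·(8−(20/11)) + 8·(20/11−(-1))) = ½·(-540/11 + 272/11 + 248/11) = -10/11, so the A_1-coordinate is (-10/11)/(-5) = 2/11.
[A_1PA_3] = ½·(2·(20/11−8) + (60/11)·(8−(-8)) + 8·(-8−(20/11))) = ½·(-136/11 + 960/11 − 864/11) = -20/11, so the A_2-coordinate is 4/11.
[A_1A_2P] = ½·(2·(-1−(20/11)) + 4·(20/11−(-8)) + (60/11)·(-8−(-1))) = ½·(-62/11 + 432/11 − 420/11) = -25/11, so the A_3-coordinate is 5/11.

(2/11, 4/11, 5/11)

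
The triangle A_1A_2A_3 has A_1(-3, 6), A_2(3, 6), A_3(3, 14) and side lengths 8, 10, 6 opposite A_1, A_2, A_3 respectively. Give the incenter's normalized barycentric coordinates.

(1/3, 5/12, 1/4)

The incenter has barycentric coordinates proportional to the opposite side lengths: (8 : 10 : 6).
Normalizing by 8+10+6 = 24 gives (1/3, 5/12, 1/4).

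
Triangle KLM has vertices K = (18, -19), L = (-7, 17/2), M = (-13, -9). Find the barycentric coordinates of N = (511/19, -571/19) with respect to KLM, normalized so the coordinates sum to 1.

(26/19, -8/19, 1/19)

Signed area of the reference triangle: [KLM] = ½·(18·(17/2−(-9)) + (-7)·(-9−(-19)) + (-13)·(-19−(17/2))) = ½·(315 − 70 + 715/2) = 1205/4.
[NLM] = ½·((511/19)·(17/2−(-9)) + (-7)·(-9−(-571/19)) + (-13)·(-571/19−(17/2))) = ½·(17885/38 − 2800/19 + 19045/38) = 15665/38, so the K-coordinate is (15665/38)/(1205/4) = 26/19.
[KNM] = ½·(18·(-571/19−(-9)) + (511/19)·(-9−(-19)) + (-13)·(-19−(-571/19))) = ½·(-7200/19 + 5110/19 − 2730/19) = -2410/19, so the L-coordinate is -8/19.
[KLN] = ½·(18·(17/2−(-571/19)) + (-7)·(-571/19−(-19)) + (511/19)·(-19−(17/2))) = ½·(13185/19 + 1470/19 − 28105/38) = 1205/76, so the M-coordinate is 1/19.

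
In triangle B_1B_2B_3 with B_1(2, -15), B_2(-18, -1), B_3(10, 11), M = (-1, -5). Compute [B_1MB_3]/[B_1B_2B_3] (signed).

[B_1B_2B_3] = ½·(2·(-1−11) + (-18)·(11−(-15)) + 10·(-15−(-1))) = ½·(-24 − 468 − 140) = -316.
[B_1MB_3] = ½·(2·(-5−11) + (-1)·(11−(-15)) + 10·(-15−(-5))) = ½·(-32 − 26 − 100) = -79, so the ratio is (-79)/(-316) = 1/4.

1/4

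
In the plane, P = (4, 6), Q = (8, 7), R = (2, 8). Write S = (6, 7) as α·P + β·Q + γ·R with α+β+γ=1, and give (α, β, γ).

(1/5, 3/5, 1/5)

Signed area of the reference triangle: [PQR] = ½·(4·(7−8) + 8·(8−6) + 2·(6−7)) = ½·(-4 + 16 − 2) = 5.
[SQR] = ½·(6·(7−8) + 8·(8−7) + 2·(7−7)) = ½·(-6 + 8 + 0) = 1, so the P-coordinate is 1/5 = 1/5.
[PSR] = ½·(4·(7−8) + 6·(8−6) + 2·(6−7)) = ½·(-4 + 12 − 2) = 3, so the Q-coordinate is 3/5.
[PQS] = ½·(4·(7−7) + 8·(7−6) + 6·(6−7)) = ½·(0 + 8 − 6) = 1, so the R-coordinate is 1/5.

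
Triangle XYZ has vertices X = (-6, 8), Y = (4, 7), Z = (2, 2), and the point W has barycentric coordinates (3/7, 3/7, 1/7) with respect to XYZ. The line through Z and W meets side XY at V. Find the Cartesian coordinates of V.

Line ZW meets XY where the Z-coordinate vanishes; zeroing W's Z-weight and renormalizing leaves X, Y-weights 3/7 : 3/7 → (1/2, 1/2).
So V = (1/2)·X + (1/2)·Y = (-1, 15/2).

(-1, 15/2)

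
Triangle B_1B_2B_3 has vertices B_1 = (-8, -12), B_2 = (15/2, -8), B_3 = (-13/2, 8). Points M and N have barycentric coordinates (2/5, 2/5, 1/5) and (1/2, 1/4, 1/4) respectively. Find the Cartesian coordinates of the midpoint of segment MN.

Barycentric coordinates of the midpoint are the average: (9/20, 13/40, 9/40).
Converting: (9/20)·B_1 + (13/40)·B_2 + (9/40)·B_3 = (-21/8, -31/5).

(-21/8, -31/5)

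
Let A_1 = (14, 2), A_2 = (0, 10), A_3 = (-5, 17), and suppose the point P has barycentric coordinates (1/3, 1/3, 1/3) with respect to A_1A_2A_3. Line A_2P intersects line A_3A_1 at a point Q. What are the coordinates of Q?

(9/2, 19/2)

Line A_2P meets A_3A_1 where the A_2-coordinate vanishes; zeroing P's A_2-weight and renormalizing leaves A_3, A_1-weights 1/3 : 1/3 → (1/2, 1/2).
So Q = (1/2)·A_3 + (1/2)·A_1 = (9/2, 19/2).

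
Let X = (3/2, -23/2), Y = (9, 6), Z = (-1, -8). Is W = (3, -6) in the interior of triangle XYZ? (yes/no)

yes

Barycentric coordinates of W: (18/35, 19/70, 3/14).
The three coordinates are positive, positive, positive; a point is interior exactly when all three are positive.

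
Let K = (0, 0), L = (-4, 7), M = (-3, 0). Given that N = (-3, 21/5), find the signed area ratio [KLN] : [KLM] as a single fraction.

[KLM] = ½·(0·(7−0) + (-4)·(0−0) + (-3)·(0−7)) = ½·(0 + 0 + 21) = 21/2.
[KLN] = ½·(0·(7−(21/5)) + (-4)·(21/5−0) + (-3)·(0−7)) = ½·(0 − 84/5 + 21) = 21/10, so the ratio is (21/10)/(21/2) = 1/5.

1/5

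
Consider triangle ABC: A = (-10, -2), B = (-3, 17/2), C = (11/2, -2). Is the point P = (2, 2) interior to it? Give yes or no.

Barycentric coordinates of P: (11/651, 8/21, 56/93).
The three coordinates are positive, positive, positive; a point is interior exactly when all three are positive.

yes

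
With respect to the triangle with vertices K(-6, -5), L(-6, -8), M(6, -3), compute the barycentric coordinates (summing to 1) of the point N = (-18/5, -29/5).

(2/5, 2/5, 1/5)

Signed area of the reference triangle: [KLM] = ½·((-6)·(-8−(-3)) + (-6)·(-3−(-5)) + 6·(-5−(-8))) = ½·(30 − 12 + 18) = 18.
[NLM] = ½·((-18/5)·(-8−(-3)) + (-6)·(-3−(-29/5)) + 6·(-29/5−(-8))) = ½·(18 − 84/5 + 66/5) = 36/5, so the K-coordinate is (36/5)/18 = 2/5.
[KNM] = ½·((-6)·(-29/5−(-3)) + (-18/5)·(-3−(-5)) + 6·(-5−(-29/5))) = ½·(84/5 − 36/5 + 24/5) = 36/5, so the L-coordinate is 2/5.
[KLN] = ½·((-6)·(-8−(-29/5)) + (-6)·(-29/5−(-5)) + (-18/5)·(-5−(-8))) = ½·(66/5 + 24/5 − 54/5) = 18/5, so the M-coordinate is 1/5.
Check: 2/5 + 2/5 + 1/5 = 1.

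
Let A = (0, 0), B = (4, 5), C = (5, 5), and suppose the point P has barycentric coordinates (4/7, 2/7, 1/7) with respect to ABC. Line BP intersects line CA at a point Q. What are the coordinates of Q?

Line BP meets CA where the B-coordinate vanishes; zeroing P's B-weight and renormalizing leaves C, A-weights 1/7 : 4/7 → (1/5, 4/5).
So Q = (1/5)·C + (4/5)·A = (1, 1).

(1, 1)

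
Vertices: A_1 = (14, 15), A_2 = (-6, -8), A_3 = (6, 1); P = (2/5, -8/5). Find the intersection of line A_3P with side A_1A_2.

Barycentric coordinates of P with respect to A_1A_2A_3: (1/5, 3/5, 1/5).
On side A_1A_2 the A_3-coordinate is zero; dropping P's A_3-weight 1/5 and renormalizing the remaining 1/5 : 3/5 gives weights 1/4, 3/4 on A_1, A_2.
Q = (1/4)·(14, 15) + (3/4)·(-6, -8) = (-1, -9/4).

(-1, -9/4)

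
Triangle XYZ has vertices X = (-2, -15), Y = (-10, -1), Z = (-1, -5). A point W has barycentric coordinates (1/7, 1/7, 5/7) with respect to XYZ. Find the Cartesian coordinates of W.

W = (1/7)·X + (1/7)·Y + (5/7)·Z.
x-coordinate: (1/7)·(-2) + (1/7)·(-10) + (5/7)·(-1) = -17/7.
y-coordinate: (1/7)·(-15) + (1/7)·(-1) + (5/7)·(-5) = -41/7.

(-17/7, -41/7)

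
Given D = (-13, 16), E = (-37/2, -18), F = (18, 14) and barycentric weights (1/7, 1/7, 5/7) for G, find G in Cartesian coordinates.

(117/14, 68/7)

G = (1/7)·D + (1/7)·E + (5/7)·F.
x-coordinate: (1/7)·(-13) + (1/7)·(-37/2) + (5/7)·18 = 117/14.
y-coordinate: (1/7)·16 + (1/7)·(-18) + (5/7)·14 = 68/7.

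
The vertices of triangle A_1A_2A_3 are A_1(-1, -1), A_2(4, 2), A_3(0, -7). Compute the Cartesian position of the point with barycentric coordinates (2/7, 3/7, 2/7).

P = (2/7)·A_1 + (3/7)·A_2 + (2/7)·A_3.
x-coordinate: (2/7)·(-1) + (3/7)·4 + (2/7)·0 = 10/7.
y-coordinate: (2/7)·(-1) + (3/7)·2 + (2/7)·(-7) = -10/7.

(10/7, -10/7)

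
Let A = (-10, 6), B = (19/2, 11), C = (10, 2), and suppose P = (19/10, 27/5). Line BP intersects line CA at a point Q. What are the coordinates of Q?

Barycentric coordinates of P with respect to ABC: (2/5, 1/5, 2/5).
On side CA the B-coordinate is zero; dropping P's B-weight 1/5 and renormalizing the remaining 2/5 : 2/5 gives weights 1/2, 1/2 on C, A.
Q = (1/2)·(10, 2) + (1/2)·(-10, 6) = (0, 4).

(0, 4)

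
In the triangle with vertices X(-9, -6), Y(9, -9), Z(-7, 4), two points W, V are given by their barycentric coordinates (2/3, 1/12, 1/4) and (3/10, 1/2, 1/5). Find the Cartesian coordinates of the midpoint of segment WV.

(-33/10, -37/8)

Barycentric coordinates of the midpoint are the average: (29/60, 7/24, 9/40).
Converting: (29/60)·X + (7/24)·Y + (9/40)·Z = (-33/10, -37/8).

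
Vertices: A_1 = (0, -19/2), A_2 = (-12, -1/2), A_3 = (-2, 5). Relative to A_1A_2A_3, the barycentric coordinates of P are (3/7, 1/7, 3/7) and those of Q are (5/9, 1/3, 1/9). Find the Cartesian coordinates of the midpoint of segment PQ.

(-214/63, -31/9)

Barycentric coordinates of the midpoint are the average: (31/63, 5/21, 17/63).
Converting: (31/63)·A_1 + (5/21)·A_2 + (17/63)·A_3 = (-214/63, -31/9).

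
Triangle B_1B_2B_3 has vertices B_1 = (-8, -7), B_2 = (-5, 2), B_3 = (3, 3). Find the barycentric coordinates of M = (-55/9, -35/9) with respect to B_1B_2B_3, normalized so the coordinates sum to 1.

Signed area of the reference triangle: [B_1B_2B_3] = ½·((-8)·(2−3) + (-5)·(3−(-7)) + 3·(-7−2)) = ½·(8 − 50 − 27) = -69/2.
[MB_2B_3] = ½·((-55/9)·(2−3) + (-5)·(3−(-35/9)) + 3·(-35/9−2)) = ½·(55/9 − 310/9 − 53/3) = -23, so the B_1-coordinate is (-23)/(-69/2) = 2/3.
[B_1MB_3] = ½·((-8)·(-35/9−3) + (-55/9)·(3−(-7)) + 3·(-7−(-35/9))) = ½·(496/9 − 550/9 − 28/3) = -23/3, so the B_2-coordinate is 2/9.
[B_1B_2M] = ½·((-8)·(2−(-35/9)) + (-5)·(-35/9−(-7)) + (-55/9)·(-7−2)) = ½·(-424/9 − 140/9 + 55) = -23/6, so the B_3-coordinate is 1/9.

(2/3, 2/9, 1/9)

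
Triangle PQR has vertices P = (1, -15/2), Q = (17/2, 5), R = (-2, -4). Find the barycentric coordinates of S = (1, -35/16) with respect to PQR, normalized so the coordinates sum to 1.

(1/8, 1/4, 5/8)

Signed area of the reference triangle: [PQR] = ½·(1·(5−(-4)) + (17/2)·(-4−(-15/2)) + (-2)·(-15/2−5)) = ½·(9 + 119/4 + 25) = 255/8.
[SQR] = ½·(1·(5−(-4)) + (17/2)·(-4−(-35/16)) + (-2)·(-35/16−5)) = ½·(9 − 493/32 + 115/8) = 255/64, so the P-coordinate is (255/64)/(255/8) = 1/8.
[PSR] = ½·(1·(-35/16−(-4)) + 1·(-4−(-15/2)) + (-2)·(-15/2−(-35/16))) = ½·(29/16 + 7/2 + 85/8) = 255/32, so the Q-coordinate is 1/4.
[PQS] = ½·(1·(5−(-35/16)) + (17/2)·(-35/16−(-15/2)) + 1·(-15/2−5)) = ½·(115/16 + 1445/32 − 25/2) = 1275/64, so the R-coordinate is 5/8.
Check: 1/8 + 1/4 + 5/8 = 1.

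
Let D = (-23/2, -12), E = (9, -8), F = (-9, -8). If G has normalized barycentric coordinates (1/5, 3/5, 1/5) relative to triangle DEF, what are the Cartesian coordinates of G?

(13/10, -44/5)

G = (1/5)·D + (3/5)·E + (1/5)·F.
x-coordinate: (1/5)·(-23/2) + (3/5)·9 + (1/5)·(-9) = 13/10.
y-coordinate: (1/5)·(-12) + (3/5)·(-8) + (1/5)·(-8) = -44/5.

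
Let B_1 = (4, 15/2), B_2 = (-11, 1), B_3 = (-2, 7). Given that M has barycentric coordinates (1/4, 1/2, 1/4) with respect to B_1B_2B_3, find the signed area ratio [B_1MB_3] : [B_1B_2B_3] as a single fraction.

The signed ratio [B_1MB_3]/[B_1B_2B_3] equals the barycentric coordinate of M at vertex B_2, which is 1/2.

1/2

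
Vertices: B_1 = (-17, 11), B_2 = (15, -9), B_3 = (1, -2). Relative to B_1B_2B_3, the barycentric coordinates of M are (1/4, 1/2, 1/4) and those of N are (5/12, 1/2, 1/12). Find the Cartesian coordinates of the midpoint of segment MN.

Barycentric coordinates of the midpoint are the average: (1/3, 1/2, 1/6).
Converting: (1/3)·B_1 + (1/2)·B_2 + (1/6)·B_3 = (2, -7/6).

(2, -7/6)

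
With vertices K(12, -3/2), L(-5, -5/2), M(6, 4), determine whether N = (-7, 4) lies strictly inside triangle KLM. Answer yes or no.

Barycentric coordinates of N: (-169/199, 143/199, 225/199).
The three coordinates are negative, positive, positive; a point is interior exactly when all three are positive.

no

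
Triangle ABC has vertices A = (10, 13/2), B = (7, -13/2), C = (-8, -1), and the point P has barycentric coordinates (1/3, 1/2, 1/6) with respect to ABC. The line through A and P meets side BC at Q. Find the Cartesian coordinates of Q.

(13/4, -41/8)

Line AP meets BC where the A-coordinate vanishes; zeroing P's A-weight and renormalizing leaves B, C-weights 1/2 : 1/6 → (3/4, 1/4).
So Q = (3/4)·B + (1/4)·C = (13/4, -41/8).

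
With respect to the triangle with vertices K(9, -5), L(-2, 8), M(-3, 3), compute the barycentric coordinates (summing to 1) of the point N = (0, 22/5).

Signed area of the reference triangle: [KLM] = ½·(9·(8−3) + (-2)·(3−(-5)) + (-3)·(-5−8)) = ½·(45 − 16 + 39) = 34.
[NLM] = ½·(0·(8−3) + (-2)·(3−(22/5)) + (-3)·(22/5−8)) = ½·(0 + 14/5 + 54/5) = 34/5, so the K-coordinate is (34/5)/34 = 1/5.
[KNM] = ½·(9·(22/5−3) + 0·(3−(-5)) + (-3)·(-5−(22/5))) = ½·(63/5 + 0 + 141/5) = 102/5, so the L-coordinate is 3/5.
[KLN] = ½·(9·(8−(22/5)) + (-2)·(22/5−(-5)) + 0·(-5−8)) = ½·(162/5 − 94/5 + 0) = 34/5, so the M-coordinate is 1/5.

(1/5, 3/5, 1/5)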